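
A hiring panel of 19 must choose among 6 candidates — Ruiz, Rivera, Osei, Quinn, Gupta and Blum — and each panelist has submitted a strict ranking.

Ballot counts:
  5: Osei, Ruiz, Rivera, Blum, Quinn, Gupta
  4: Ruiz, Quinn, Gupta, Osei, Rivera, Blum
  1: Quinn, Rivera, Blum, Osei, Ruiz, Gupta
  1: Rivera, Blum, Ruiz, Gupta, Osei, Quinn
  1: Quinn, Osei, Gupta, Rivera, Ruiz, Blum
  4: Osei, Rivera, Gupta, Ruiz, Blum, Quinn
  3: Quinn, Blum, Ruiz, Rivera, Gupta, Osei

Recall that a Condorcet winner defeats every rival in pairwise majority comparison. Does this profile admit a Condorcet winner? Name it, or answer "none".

Pairwise majorities:
Ruiz vs Rivera: 12 to 7, Ruiz.
Ruiz vs Osei: Ruiz preferred on 4+1+3 = 8 ballots; Osei wins 11–8.
Ruiz vs Quinn: Ruiz preferred on 5+4+1+4 = 14 ballots; Ruiz wins 14–5.
Ruiz vs Gupta: Ruiz preferred on 5+4+1+1+3 = 14 ballots; Ruiz wins 14–5.
Ruiz vs Blum: 14 to 5, Ruiz.
Rivera vs Osei: 5 to 14, Osei.
Rivera vs Quinn: 5+1+4 = 10 for Rivera, 9 for Quinn — Rivera by 10–9.
Rivera vs Gupta: Rivera is ranked higher on 5+1+1+4+3 = 14 ballots, Gupta on 5. Rivera wins 14–5.
Rivera vs Blum: 5+4+1+1+1+4 = 16 for Rivera, 3 for Blum — Rivera by 16–3.
Osei vs Quinn: Osei is ranked higher on 5+1+4 = 10 ballots, Quinn on 9. Osei wins 10–9.
Osei vs Gupta: 5+1+1+4 = 11 for Osei, 8 for Gupta — Osei by 11–8.
Osei vs Blum: Osei preferred on 5+4+1+4 = 14 ballots; Osei wins 14–5.
Quinn vs Gupta: Quinn is ranked higher on 5+4+1+1+3 = 14 ballots, Gupta on 5. Quinn wins 14–5.
Quinn vs Blum: 9 to 10, Blum.
Gupta vs Blum: Gupta is ranked higher on 4+1+4 = 9 ballots, Blum on 10. Blum wins 10–9.
Osei defeats every rival head-to-head and is the Condorcet winner.

Osei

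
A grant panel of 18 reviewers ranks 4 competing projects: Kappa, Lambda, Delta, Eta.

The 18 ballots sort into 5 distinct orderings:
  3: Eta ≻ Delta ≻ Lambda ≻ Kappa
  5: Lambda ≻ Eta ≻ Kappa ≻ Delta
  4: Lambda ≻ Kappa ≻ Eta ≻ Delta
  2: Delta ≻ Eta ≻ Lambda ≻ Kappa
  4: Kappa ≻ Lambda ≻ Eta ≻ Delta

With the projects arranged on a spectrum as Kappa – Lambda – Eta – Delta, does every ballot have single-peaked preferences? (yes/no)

Axis positions: Kappa=1, Lambda=2, Eta=3, Delta=4.
Faction 1 (peak Eta at position 3): ranking walks positions 3-4-2-1, expanding outward from the peak — single-peaked.
Faction 2 (peak Lambda at position 2): ranking walks positions 2-3-1-4, expanding outward from the peak — single-peaked.
Faction 3 (peak Lambda at position 2): ranking walks positions 2-1-3-4, expanding outward from the peak — single-peaked.
Faction 4 (peak Delta at position 4): ranking walks positions 4-3-2-1, expanding outward from the peak — single-peaked.
Faction 5 (peak Kappa at position 1): ranking walks positions 1-2-3-4, expanding outward from the peak — single-peaked.
Every ranking is single-peaked on this axis.

yes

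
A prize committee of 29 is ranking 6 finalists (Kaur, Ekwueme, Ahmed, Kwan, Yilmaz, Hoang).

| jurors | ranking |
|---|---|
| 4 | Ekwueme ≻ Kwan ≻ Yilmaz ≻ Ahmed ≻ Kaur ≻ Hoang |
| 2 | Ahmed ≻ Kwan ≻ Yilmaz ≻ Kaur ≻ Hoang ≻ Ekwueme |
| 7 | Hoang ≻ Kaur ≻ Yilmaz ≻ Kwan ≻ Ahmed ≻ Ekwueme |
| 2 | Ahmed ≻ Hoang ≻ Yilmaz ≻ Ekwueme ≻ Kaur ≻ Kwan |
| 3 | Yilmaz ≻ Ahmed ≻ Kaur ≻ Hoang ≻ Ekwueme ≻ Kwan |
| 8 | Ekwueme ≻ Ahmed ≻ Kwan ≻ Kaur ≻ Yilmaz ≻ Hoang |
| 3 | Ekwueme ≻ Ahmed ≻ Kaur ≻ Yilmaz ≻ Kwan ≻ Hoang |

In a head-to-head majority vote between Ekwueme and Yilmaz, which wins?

Ballots ranking Ekwueme above Yilmaz: 4 + 8 + 3 = 15.
Ballots ranking Yilmaz above Ekwueme: 29 − 15 = 14.
Ekwueme wins the head-to-head 15–14.

Ekwueme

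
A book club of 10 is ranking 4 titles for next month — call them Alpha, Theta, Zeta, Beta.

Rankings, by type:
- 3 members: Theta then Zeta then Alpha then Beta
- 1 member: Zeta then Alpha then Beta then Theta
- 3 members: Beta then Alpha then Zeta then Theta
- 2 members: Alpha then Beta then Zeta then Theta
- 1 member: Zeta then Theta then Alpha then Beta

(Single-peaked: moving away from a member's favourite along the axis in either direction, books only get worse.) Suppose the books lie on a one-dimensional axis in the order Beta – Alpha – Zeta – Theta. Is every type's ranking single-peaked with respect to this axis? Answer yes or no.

Axis positions: Beta=1, Alpha=2, Zeta=3, Theta=4.
Type 1 (peak Theta at position 4): ranking walks positions 4-3-2-1, expanding outward from the peak — single-peaked.
Type 2 (peak Zeta at position 3): ranking walks positions 3-2-1-4, expanding outward from the peak — single-peaked.
Type 3 (peak Beta at position 1): ranking walks positions 1-2-3-4, expanding outward from the peak — single-peaked.
Type 4 (peak Alpha at position 2): ranking walks positions 2-1-3-4, expanding outward from the peak — single-peaked.
Type 5 (peak Zeta at position 3): ranking walks positions 3-4-2-1, expanding outward from the peak — single-peaked.
Every ranking is single-peaked on this axis.

yes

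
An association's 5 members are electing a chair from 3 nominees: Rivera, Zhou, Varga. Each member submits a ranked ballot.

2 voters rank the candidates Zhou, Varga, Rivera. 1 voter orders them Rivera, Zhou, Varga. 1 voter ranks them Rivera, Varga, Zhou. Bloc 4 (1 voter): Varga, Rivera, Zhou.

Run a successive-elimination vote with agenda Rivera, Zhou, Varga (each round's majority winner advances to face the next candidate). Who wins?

Round 1: Rivera vs Zhou — 3–2, Rivera advances.
Round 2: Rivera vs Varga — 2–3, Varga advances.
The agenda winner is Varga.

Varga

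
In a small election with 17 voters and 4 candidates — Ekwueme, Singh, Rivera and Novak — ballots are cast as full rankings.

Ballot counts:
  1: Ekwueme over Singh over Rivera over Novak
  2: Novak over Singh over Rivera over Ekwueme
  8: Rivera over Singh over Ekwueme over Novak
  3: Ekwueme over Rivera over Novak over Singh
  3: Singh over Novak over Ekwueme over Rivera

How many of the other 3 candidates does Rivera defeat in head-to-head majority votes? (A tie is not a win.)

3

Rivera against each rival (17 voters):
Rivera–Ekwueme: Rivera 10–7.
Rivera vs Singh: 11 to 6, Rivera.
Rivera vs Novak: 12 to 5, Rivera.
Rivera beats Ekwueme, Singh, Novak — 3 pairwise wins.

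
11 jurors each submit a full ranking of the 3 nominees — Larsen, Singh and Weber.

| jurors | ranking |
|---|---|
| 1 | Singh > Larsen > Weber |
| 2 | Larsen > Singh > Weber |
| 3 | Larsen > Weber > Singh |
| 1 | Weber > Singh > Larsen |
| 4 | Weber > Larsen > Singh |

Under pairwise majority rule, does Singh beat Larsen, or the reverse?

Larsen

Ballots ranking Singh above Larsen: 1 + 1 = 2.
Ballots ranking Larsen above Singh: 11 − 2 = 9.
Larsen wins the head-to-head 9–2.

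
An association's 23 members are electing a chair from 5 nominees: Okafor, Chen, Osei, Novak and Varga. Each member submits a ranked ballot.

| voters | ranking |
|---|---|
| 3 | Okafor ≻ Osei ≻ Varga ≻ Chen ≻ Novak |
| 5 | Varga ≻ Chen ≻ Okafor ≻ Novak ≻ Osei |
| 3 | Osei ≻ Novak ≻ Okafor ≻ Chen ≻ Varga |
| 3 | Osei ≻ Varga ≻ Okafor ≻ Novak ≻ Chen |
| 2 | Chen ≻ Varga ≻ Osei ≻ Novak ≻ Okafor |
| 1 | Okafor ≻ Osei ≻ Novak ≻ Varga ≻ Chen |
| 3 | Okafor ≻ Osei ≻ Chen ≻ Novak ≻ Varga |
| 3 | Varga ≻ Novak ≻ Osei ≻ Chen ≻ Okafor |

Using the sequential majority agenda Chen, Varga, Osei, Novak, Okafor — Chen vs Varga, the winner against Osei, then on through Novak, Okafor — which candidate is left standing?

Okafor

Round 1: Chen vs Varga — 8–15, Varga advances.
Round 2: Varga vs Osei — 10–13, Osei advances.
Round 3: Osei vs Novak — 15–8, Osei advances.
Round 4: Osei vs Okafor — 11–12, Okafor advances.
The agenda winner is Okafor.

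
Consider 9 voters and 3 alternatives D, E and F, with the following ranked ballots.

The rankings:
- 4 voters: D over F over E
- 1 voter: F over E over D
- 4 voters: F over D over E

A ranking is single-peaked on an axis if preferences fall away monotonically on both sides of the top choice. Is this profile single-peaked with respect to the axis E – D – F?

Axis positions: E=1, D=2, F=3.
Group 1 (peak D at position 2): ranking walks positions 2-3-1, expanding outward from the peak — single-peaked.
Group 2: ranking walks positions 3-1-2; E is ranked above D even though D lies between E and the peak F on the axis — preferences dip and rise again. Not single-peaked.
Group 3 (peak F at position 3): ranking walks positions 3-2-1, expanding outward from the peak — single-peaked.
Group 2 violates single-peakedness, so the profile is not single-peaked on this axis.

no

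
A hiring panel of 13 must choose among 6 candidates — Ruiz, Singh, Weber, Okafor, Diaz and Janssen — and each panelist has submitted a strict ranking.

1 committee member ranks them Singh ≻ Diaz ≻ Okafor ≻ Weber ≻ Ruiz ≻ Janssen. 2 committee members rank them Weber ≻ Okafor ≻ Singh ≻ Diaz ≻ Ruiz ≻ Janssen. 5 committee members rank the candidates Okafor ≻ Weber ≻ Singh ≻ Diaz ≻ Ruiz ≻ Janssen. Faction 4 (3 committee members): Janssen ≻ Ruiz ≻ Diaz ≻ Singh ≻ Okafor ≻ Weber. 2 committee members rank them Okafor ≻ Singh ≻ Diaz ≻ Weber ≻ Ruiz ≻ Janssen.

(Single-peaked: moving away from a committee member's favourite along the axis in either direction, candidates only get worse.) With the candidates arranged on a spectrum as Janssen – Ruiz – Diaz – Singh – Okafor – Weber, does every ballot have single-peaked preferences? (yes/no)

yes

Axis positions: Janssen=1, Ruiz=2, Diaz=3, Singh=4, Okafor=5, Weber=6.
Faction 1 (peak Singh at position 4): ranking walks positions 4-3-5-6-2-1, expanding outward from the peak — single-peaked.
Faction 2 (peak Weber at position 6): ranking walks positions 6-5-4-3-2-1, expanding outward from the peak — single-peaked.
Faction 3 (peak Okafor at position 5): ranking walks positions 5-6-4-3-2-1, expanding outward from the peak — single-peaked.
Faction 4 (peak Janssen at position 1): ranking walks positions 1-2-3-4-5-6, expanding outward from the peak — single-peaked.
Faction 5 (peak Okafor at position 5): ranking walks positions 5-4-3-6-2-1, expanding outward from the peak — single-peaked.
Every ranking is single-peaked on this axis.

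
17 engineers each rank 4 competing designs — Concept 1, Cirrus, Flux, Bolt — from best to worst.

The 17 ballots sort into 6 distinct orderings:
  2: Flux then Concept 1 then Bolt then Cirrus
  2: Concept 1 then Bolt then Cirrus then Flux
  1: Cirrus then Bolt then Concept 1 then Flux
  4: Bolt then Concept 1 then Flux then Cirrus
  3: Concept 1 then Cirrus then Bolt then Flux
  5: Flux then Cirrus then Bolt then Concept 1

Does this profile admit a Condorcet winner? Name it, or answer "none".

none

Check each pair by majority over 17 ballots:
Concept 1 vs Cirrus: 2+2+4+3 = 11 for Concept 1, 6 for Cirrus — Concept 1 by 11–6.
Concept 1 vs Flux: Concept 1 is ranked higher on 2+1+4+3 = 10 ballots, Flux on 7. Concept 1 wins 10–7.
Concept 1 vs Bolt: Concept 1 is ranked higher on 2+2+3 = 7 ballots, Bolt on 10. Bolt wins 10–7.
Cirrus vs Flux: Cirrus preferred on 2+1+3 = 6 ballots; Flux wins 11–6.
Cirrus vs Bolt: 1+3+5 = 9 for Cirrus, 8 for Bolt — Cirrus by 9–8.
Flux vs Bolt: 2+5 = 7 for Flux, 10 for Bolt — Bolt by 10–7.
Each design drops at least one matchup (Concept 1 loses to Bolt; Cirrus loses to Concept 1; Flux loses to Concept 1; Bolt loses to Cirrus); the cycle Concept 1 beats Cirrus beats Bolt beats Concept 1 rules out a Condorcet winner.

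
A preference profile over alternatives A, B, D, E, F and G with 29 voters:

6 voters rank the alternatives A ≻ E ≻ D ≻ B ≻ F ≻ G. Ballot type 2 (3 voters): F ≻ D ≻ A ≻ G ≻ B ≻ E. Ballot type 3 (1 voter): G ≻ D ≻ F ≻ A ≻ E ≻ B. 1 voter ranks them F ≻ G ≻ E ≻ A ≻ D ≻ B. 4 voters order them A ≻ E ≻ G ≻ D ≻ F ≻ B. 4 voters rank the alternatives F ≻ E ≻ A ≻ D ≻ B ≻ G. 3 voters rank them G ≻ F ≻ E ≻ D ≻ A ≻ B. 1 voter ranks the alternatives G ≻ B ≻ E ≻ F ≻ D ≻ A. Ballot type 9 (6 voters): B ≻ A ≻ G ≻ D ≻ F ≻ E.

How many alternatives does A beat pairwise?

5

A against each rival (29 voters):
A–B: A 22–7.
A vs D: 21 to 8, A.
A vs E: A wins 20–9.
A vs F: A, 16–13.
A vs G: A preferred on 6+3+4+4+6 = 23 ballots; A wins 23–6.
A beats B, D, E, F, G — 5 pairwise wins.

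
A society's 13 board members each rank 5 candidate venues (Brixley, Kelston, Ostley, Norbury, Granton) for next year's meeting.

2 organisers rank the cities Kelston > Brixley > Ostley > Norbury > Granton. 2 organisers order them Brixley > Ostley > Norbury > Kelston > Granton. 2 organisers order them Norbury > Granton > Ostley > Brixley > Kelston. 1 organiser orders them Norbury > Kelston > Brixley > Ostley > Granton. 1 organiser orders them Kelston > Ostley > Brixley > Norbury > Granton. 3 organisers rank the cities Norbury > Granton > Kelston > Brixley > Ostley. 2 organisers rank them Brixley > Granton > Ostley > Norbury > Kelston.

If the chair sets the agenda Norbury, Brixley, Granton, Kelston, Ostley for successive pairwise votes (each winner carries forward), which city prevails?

Kelston

Round 1: Norbury vs Brixley — 6–7, Brixley advances.
Round 2: Brixley vs Granton — 8–5, Brixley advances.
Round 3: Brixley vs Kelston — 6–7, Kelston advances.
Round 4: Kelston vs Ostley — 7–6, Kelston advances.
The agenda winner is Kelston.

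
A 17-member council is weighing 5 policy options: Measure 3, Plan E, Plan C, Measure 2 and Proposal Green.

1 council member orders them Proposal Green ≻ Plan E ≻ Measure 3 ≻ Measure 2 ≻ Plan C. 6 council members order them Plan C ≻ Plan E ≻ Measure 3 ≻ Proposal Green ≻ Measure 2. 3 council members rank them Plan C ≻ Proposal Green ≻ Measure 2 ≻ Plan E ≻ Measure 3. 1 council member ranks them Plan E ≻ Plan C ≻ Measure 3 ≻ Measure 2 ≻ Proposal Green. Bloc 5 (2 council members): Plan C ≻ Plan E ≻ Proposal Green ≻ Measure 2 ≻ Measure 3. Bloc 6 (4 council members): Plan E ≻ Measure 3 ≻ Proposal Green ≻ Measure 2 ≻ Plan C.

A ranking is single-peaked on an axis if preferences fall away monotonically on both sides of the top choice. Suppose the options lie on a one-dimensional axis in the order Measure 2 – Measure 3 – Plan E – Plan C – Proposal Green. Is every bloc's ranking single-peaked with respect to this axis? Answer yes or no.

Axis positions: Measure 2=1, Measure 3=2, Plan E=3, Plan C=4, Proposal Green=5.
Bloc 1: ranking walks positions 5-3-2-1-4; Plan E is ranked above Plan C even though Plan C lies between Plan E and the peak Proposal Green on the axis — preferences dip and rise again. Not single-peaked.
Bloc 2 (peak Plan C at position 4): ranking walks positions 4-3-2-5-1, expanding outward from the peak — single-peaked.
Bloc 3: ranking walks positions 4-5-1-3-2; Measure 2 is ranked above Plan E even though Plan E lies between Measure 2 and the peak Plan C on the axis — preferences dip and rise again. Not single-peaked.
Bloc 4 (peak Plan E at position 3): ranking walks positions 3-4-2-1-5, expanding outward from the peak — single-peaked.
Bloc 5: ranking walks positions 4-3-5-1-2; Measure 2 is ranked above Measure 3 even though Measure 3 lies between Measure 2 and the peak Plan C on the axis — preferences dip and rise again. Not single-peaked.
Bloc 6: ranking walks positions 3-2-5-1-4; Proposal Green is ranked above Plan C even though Plan C lies between Proposal Green and the peak Plan E on the axis — preferences dip and rise again. Not single-peaked.
Bloc 1 violates single-peakedness, so the profile is not single-peaked on this axis.

no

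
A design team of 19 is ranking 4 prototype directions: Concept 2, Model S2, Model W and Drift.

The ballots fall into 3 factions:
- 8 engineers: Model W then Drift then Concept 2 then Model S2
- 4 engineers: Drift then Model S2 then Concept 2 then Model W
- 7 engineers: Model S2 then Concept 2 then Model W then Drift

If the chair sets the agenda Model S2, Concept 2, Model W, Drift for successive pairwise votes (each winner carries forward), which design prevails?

Drift

Round 1: Model S2 vs Concept 2 — 11–8, Model S2 advances.
Round 2: Model S2 vs Model W — 11–8, Model S2 advances.
Round 3: Model S2 vs Drift — 7–12, Drift advances.
Drift survives the agenda.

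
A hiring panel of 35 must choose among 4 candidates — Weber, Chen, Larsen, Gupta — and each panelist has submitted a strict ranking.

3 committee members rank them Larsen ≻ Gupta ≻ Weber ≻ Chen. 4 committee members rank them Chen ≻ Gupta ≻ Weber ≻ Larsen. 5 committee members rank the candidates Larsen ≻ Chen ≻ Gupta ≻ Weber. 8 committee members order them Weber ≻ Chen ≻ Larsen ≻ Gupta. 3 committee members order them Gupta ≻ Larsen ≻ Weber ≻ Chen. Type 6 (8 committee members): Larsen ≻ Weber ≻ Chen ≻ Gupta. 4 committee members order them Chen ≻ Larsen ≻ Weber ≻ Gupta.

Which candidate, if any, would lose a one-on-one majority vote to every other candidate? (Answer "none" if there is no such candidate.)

Head-to-head results (35 committee members):
Weber vs Chen: Weber is ranked higher on 3+8+3+8 = 22 ballots, Chen on 13. Weber wins 22–13.
Weber vs Larsen: 4+8 = 12 for Weber, 23 for Larsen — Larsen by 23–12.
Weber vs Gupta: 20 to 15, Weber.
Chen vs Larsen: 16 to 19, Larsen.
Chen vs Gupta: Chen wins 29–6.
Larsen vs Gupta: Larsen wins 28–7.
Gupta is beaten in every head-to-head and is the Condorcet loser.

Gupta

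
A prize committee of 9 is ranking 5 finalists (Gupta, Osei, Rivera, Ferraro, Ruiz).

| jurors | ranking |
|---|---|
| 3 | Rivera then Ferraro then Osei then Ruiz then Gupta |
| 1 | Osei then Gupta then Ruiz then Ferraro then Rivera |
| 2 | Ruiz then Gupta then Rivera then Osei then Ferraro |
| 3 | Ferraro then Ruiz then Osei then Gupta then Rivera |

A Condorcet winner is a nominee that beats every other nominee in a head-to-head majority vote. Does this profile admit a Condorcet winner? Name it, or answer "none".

none

Pairwise majorities:
Gupta vs Osei: Gupta is ranked higher on 2 ballots, Osei on 7. Osei wins 7–2.
Gupta vs Rivera: 1+2+3 = 6 for Gupta, 3 for Rivera — Gupta by 6–3.
Gupta vs Ferraro: 1+2 = 3 for Gupta, 6 for Ferraro — Ferraro by 6–3.
Gupta vs Ruiz: 1 to 8, Ruiz.
Osei vs Rivera: 1+3 = 4 for Osei, 5 for Rivera — Rivera by 5–4.
Osei vs Ferraro: 1+2 = 3 for Osei, 6 for Ferraro — Ferraro by 6–3.
Osei vs Ruiz: Osei preferred on 3+1 = 4 ballots; Ruiz wins 5–4.
Rivera vs Ferraro: Rivera preferred on 3+2 = 5 ballots; Rivera wins 5–4.
Rivera vs Ruiz: 3 for Rivera, 6 for Ruiz — Ruiz by 6–3.
Ferraro vs Ruiz: 6 to 3, Ferraro.
No nominee is unbeaten: Gupta loses to Osei; Osei loses to Rivera; Rivera loses to Gupta; Ferraro loses to Rivera; Ruiz loses to Ferraro. In particular Gupta > Rivera > Osei > Gupta is a majority cycle — no Condorcet winner exists.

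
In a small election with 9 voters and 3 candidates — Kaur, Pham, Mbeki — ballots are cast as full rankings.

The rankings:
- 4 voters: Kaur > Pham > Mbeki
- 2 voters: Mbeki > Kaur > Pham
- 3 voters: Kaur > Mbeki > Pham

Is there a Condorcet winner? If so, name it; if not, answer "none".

Check each pair by majority over 9 ballots:
Kaur vs Pham: Kaur is ranked higher on 4+2+3 = 9 ballots, Pham on 0. Kaur wins 9–0.
Kaur vs Mbeki: Kaur preferred on 4+3 = 7 ballots; Kaur wins 7–2.
Pham vs Mbeki: 4 to 5, Mbeki.
Kaur wins every pairwise contest, so Kaur is the Condorcet winner.

Kaur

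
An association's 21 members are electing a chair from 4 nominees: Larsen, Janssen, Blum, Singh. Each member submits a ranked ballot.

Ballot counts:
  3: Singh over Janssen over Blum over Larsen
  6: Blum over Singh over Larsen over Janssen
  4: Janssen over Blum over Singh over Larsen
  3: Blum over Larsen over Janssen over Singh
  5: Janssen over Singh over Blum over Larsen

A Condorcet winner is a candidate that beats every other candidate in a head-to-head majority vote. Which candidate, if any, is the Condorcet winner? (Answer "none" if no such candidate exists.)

Pairwise majorities:
Larsen vs Janssen: Larsen preferred on 6+3 = 9 ballots; Janssen wins 12–9.
Larsen vs Blum: 0 for Larsen, 21 for Blum — Blum by 21–0.
Larsen vs Singh: 3 for Larsen, 18 for Singh — Singh by 18–3.
Janssen vs Blum: 3+4+5 = 12 for Janssen, 9 for Blum — Janssen by 12–9.
Janssen vs Singh: Janssen preferred on 4+3+5 = 12 ballots; Janssen wins 12–9.
Blum vs Singh: 13 to 8, Blum.
Only Janssen has no losses; Janssen is the Condorcet winner.

Janssen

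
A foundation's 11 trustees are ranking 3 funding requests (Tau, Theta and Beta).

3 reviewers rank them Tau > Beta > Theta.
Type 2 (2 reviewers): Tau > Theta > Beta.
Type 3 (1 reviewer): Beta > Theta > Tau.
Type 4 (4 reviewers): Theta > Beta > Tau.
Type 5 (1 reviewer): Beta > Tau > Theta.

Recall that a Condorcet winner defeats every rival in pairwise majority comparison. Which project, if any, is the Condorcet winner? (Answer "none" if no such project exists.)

Check each pair by majority over 11 ballots:
Tau vs Theta: Tau, 6–5.
Tau vs Beta: Beta wins 6–5.
Theta vs Beta: Theta, 6–5.
No project is unbeaten: Tau loses to Beta; Theta loses to Tau; Beta loses to Theta. In particular Tau > Theta > Beta > Tau is a majority cycle — no Condorcet winner exists.

none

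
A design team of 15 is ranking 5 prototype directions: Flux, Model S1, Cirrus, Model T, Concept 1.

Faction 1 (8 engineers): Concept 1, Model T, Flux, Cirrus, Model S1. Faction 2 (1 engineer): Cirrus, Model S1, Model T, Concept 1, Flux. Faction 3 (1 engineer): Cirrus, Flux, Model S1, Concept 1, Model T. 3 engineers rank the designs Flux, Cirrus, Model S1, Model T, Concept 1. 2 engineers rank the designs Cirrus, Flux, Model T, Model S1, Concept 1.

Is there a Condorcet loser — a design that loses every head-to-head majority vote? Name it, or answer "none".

Head-to-head results (15 engineers):
Flux vs Model S1: Flux, 14–1.
Flux vs Cirrus: Flux wins 11–4.
Flux vs Model T: 6 to 9, Model T.
Flux vs Concept 1: Concept 1 wins 9–6.
Model S1 vs Cirrus: Model S1 is ranked higher on 0 ballots, Cirrus on 15. Cirrus wins 15–0.
Model S1 vs Model T: Model T, 10–5.
Model S1 vs Concept 1: 1+1+3+2 = 7 for Model S1, 8 for Concept 1 — Concept 1 by 8–7.
Cirrus vs Model T: Model T wins 8–7.
Cirrus vs Concept 1: Cirrus is ranked higher on 1+1+3+2 = 7 ballots, Concept 1 on 8. Concept 1 wins 8–7.
Model T vs Concept 1: Model T is ranked higher on 1+3+2 = 6 ballots, Concept 1 on 9. Concept 1 wins 9–6.
Only Model S1 has no wins; Model S1 is the Condorcet loser.

Model S1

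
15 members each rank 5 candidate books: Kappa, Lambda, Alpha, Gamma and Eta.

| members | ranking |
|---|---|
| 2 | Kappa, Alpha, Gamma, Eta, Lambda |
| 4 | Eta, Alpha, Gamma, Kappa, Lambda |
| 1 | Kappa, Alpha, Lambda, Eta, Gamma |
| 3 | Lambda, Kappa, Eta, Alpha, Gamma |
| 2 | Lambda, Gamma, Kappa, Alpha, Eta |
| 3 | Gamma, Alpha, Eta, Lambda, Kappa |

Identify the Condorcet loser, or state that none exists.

Head-to-head results (15 members):
Kappa vs Lambda: Lambda wins 8–7.
Kappa vs Alpha: 8 to 7, Kappa.
Kappa vs Gamma: 6 to 9, Gamma.
Kappa vs Eta: Kappa wins 8–7.
Lambda–Alpha: Alpha 10–5.
Lambda vs Gamma: Gamma, 9–6.
Lambda vs Eta: Lambda preferred on 1+3+2 = 6 ballots; Eta wins 9–6.
Alpha vs Gamma: Alpha wins 10–5.
Alpha vs Eta: Alpha is ranked higher on 2+1+2+3 = 8 ballots, Eta on 7. Alpha wins 8–7.
Gamma vs Eta: Gamma preferred on 2+2+3 = 7 ballots; Eta wins 8–7.
Each book has at least one pairwise win (Kappa beats Alpha; Lambda beats Kappa; Alpha beats Lambda; Gamma beats Kappa; Eta beats Lambda) — no Condorcet loser.

none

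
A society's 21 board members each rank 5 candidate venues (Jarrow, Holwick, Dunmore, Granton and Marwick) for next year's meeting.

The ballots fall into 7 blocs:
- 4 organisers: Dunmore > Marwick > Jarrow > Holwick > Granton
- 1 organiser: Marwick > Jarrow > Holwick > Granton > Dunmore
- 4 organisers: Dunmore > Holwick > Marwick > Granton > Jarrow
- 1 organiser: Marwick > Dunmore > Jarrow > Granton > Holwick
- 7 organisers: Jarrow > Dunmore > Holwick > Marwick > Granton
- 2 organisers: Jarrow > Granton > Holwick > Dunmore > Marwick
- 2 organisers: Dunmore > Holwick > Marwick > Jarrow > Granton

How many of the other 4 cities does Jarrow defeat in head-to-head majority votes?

Jarrow against each rival (21 organisers):
Jarrow vs Holwick: Jarrow preferred on 4+1+1+7+2 = 15 ballots; Jarrow wins 15–6.
Jarrow vs Dunmore: 10 to 11, Dunmore.
Jarrow vs Granton: Jarrow wins 17–4.
Jarrow vs Marwick: Marwick wins 12–9.
Jarrow beats Holwick, Granton; loses to Dunmore, Marwick — 2 pairwise wins.

2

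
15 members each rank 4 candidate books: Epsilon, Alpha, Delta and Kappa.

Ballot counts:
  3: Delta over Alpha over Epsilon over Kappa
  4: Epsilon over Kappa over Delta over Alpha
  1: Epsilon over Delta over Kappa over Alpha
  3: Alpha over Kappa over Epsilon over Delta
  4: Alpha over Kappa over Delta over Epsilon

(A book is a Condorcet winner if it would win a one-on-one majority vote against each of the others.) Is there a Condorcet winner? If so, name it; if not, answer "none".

none

Pairwise majorities:
Epsilon vs Alpha: Alpha wins 10–5.
Epsilon vs Delta: Epsilon, 8–7.
Epsilon–Kappa: Epsilon 8–7.
Alpha vs Delta: Delta, 8–7.
Alpha–Kappa: Alpha 10–5.
Delta–Kappa: Kappa 11–4.
Each book drops at least one matchup (Epsilon loses to Alpha; Alpha loses to Delta; Delta loses to Epsilon; Kappa loses to Epsilon); the cycle Epsilon → Delta → Alpha → Epsilon rules out a Condorcet winner.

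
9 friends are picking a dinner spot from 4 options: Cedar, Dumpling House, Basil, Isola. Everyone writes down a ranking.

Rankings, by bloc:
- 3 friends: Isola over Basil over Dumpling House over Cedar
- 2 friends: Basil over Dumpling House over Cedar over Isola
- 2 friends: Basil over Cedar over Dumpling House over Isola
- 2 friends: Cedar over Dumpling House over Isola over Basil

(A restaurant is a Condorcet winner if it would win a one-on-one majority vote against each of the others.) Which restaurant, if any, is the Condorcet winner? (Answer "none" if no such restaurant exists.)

none

Pairwise majorities:
Cedar vs Dumpling House: Dumpling House wins 5–4.
Cedar vs Basil: Basil, 7–2.
Cedar–Isola: Cedar 6–3.
Dumpling House vs Basil: Basil wins 7–2.
Dumpling House vs Isola: Dumpling House wins 6–3.
Basil–Isola: Isola 5–4.
No restaurant is unbeaten: Cedar loses to Dumpling House; Dumpling House loses to Basil; Basil loses to Isola; Isola loses to Cedar. In particular Cedar beats Isola beats Basil beats Cedar is a majority cycle — no Condorcet winner exists.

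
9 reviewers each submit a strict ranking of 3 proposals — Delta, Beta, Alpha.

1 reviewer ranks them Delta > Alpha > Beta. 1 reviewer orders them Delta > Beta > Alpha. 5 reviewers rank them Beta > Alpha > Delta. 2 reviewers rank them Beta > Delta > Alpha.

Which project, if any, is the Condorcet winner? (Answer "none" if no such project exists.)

Beta

Pairwise majorities:
Delta vs Beta: Beta wins 7–2.
Delta vs Alpha: Alpha, 5–4.
Beta vs Alpha: Beta wins 8–1.
Beta wins every pairwise contest, so Beta is the Condorcet winner.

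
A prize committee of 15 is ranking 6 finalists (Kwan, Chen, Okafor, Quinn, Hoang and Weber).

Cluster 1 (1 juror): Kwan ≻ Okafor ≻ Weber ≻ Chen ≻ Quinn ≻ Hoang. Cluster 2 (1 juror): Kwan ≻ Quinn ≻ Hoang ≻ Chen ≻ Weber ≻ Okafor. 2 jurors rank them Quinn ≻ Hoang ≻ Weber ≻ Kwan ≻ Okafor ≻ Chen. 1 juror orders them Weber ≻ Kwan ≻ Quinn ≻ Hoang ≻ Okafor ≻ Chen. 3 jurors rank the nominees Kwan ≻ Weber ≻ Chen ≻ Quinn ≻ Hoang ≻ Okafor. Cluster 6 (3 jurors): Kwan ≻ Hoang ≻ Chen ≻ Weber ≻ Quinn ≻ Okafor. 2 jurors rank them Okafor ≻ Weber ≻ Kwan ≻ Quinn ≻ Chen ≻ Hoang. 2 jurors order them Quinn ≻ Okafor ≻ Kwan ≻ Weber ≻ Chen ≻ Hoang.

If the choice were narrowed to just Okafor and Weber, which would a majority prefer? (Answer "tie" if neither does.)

Ballots ranking Okafor above Weber: 1 + 2 + 2 = 5.
Ballots ranking Weber above Okafor: 15 − 5 = 10.
Weber wins the head-to-head 10–5.

Weber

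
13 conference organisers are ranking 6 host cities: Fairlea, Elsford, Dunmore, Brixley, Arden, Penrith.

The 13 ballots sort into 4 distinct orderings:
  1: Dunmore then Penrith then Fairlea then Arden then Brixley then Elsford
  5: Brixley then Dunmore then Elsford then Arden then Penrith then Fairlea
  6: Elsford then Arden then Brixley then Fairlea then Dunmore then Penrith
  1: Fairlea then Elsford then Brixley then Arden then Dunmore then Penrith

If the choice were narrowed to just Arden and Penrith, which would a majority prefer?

Arden

Ballots ranking Arden above Penrith: 5 + 6 + 1 = 12.
Ballots ranking Penrith above Arden: 13 − 12 = 1.
Arden wins the head-to-head 12–1.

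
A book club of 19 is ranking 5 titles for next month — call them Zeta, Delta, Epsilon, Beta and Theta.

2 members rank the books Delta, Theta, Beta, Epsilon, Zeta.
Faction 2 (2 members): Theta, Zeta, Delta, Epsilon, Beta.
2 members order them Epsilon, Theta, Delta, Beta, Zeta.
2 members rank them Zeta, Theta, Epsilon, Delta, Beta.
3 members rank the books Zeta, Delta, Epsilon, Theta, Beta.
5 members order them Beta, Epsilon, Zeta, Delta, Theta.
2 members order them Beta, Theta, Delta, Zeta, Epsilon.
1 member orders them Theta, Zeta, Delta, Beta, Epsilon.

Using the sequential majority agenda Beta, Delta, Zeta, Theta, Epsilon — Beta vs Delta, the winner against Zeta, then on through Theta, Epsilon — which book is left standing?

Zeta

Round 1: Beta vs Delta — 7–12, Delta advances.
Round 2: Delta vs Zeta — 6–13, Zeta advances.
Round 3: Zeta vs Theta — 10–9, Zeta advances.
Round 4: Zeta vs Epsilon — 10–9, Zeta advances.
Zeta survives the agenda.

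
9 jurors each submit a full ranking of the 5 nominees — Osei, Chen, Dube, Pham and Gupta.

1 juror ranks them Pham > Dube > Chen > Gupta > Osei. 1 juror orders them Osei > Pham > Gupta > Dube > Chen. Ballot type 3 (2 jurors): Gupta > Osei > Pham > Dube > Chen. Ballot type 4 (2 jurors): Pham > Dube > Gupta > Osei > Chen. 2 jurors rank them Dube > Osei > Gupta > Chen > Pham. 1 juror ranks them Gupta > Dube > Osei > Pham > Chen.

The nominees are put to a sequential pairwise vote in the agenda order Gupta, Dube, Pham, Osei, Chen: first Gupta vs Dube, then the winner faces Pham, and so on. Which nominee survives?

Osei

Round 1: Gupta vs Dube — 4–5, Dube advances.
Round 2: Dube vs Pham — 3–6, Pham advances.
Round 3: Pham vs Osei — 3–6, Osei advances.
Round 4: Osei vs Chen — 8–1, Osei advances.
The agenda winner is Osei.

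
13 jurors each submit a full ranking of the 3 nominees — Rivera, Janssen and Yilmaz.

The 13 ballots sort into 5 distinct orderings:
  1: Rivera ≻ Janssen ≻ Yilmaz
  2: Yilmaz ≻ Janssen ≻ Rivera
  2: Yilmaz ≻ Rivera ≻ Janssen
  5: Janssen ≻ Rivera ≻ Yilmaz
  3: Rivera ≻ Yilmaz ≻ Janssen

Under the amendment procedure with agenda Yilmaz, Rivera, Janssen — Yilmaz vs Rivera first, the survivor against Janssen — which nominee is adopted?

Janssen

Round 1: Yilmaz vs Rivera — 4–9, Rivera advances.
Round 2: Rivera vs Janssen — 6–7, Janssen advances.
The agenda winner is Janssen.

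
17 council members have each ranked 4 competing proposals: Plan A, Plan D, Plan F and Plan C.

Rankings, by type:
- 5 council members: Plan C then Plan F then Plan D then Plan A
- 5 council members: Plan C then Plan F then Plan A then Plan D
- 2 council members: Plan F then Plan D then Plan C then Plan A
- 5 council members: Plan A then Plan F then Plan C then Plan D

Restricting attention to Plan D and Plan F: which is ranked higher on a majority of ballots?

No ballot ranks Plan D above Plan F: 0.
Ballots ranking Plan F above Plan D: 17 − 0 = 17.
Plan F wins the head-to-head 17–0.

Plan F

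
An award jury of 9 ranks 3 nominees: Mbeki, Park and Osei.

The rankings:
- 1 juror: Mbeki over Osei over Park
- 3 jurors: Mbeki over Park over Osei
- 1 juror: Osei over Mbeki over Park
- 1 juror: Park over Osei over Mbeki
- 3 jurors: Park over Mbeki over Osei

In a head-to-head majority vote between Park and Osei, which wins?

Ballots ranking Park above Osei: 3 + 1 + 3 = 7.
Ballots ranking Osei above Park: 9 − 7 = 2.
Park wins the head-to-head 7–2.

Park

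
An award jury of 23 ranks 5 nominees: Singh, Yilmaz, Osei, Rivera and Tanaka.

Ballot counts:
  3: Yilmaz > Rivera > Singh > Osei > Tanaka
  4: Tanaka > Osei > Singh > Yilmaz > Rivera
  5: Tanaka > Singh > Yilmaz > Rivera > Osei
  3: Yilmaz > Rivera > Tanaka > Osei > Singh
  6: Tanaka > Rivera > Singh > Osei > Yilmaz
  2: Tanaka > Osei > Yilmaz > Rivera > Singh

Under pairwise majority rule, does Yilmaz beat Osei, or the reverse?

Ballots ranking Yilmaz above Osei: 3 + 5 + 3 = 11.
Ballots ranking Osei above Yilmaz: 23 − 11 = 12.
Osei wins the head-to-head 12–11.

Osei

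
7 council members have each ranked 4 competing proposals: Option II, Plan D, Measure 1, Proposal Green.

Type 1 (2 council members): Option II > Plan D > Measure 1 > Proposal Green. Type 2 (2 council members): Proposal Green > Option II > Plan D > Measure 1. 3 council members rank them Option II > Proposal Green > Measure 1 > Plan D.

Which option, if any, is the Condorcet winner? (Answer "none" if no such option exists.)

Option II

Check each pair by majority over 7 ballots:
Option II vs Plan D: Option II is ranked higher on 2+2+3 = 7 ballots, Plan D on 0. Option II wins 7–0.
Option II vs Measure 1: 7 to 0, Option II.
Option II vs Proposal Green: Option II preferred on 2+3 = 5 ballots; Option II wins 5–2.
Plan D vs Measure 1: 4 to 3, Plan D.
Plan D vs Proposal Green: Plan D is ranked higher on 2 ballots, Proposal Green on 5. Proposal Green wins 5–2.
Measure 1 vs Proposal Green: 2 to 5, Proposal Green.
Only Option II has no losses; Option II is the Condorcet winner.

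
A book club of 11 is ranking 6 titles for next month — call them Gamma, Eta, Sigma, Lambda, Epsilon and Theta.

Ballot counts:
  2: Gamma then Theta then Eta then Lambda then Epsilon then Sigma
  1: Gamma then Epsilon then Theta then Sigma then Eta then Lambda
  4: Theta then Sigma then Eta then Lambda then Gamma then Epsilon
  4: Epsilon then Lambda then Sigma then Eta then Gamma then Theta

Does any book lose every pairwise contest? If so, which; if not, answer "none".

Pairwise majorities:
Gamma vs Eta: 3 to 8, Eta.
Gamma vs Sigma: Sigma, 8–3.
Gamma vs Lambda: 2+1 = 3 for Gamma, 8 for Lambda — Lambda by 8–3.
Gamma–Epsilon: Gamma 7–4.
Gamma vs Theta: Gamma preferred on 2+1+4 = 7 ballots; Gamma wins 7–4.
Eta vs Sigma: Sigma, 9–2.
Eta vs Lambda: Eta, 7–4.
Eta vs Epsilon: Eta wins 6–5.
Eta vs Theta: Eta is ranked higher on 4 ballots, Theta on 7. Theta wins 7–4.
Sigma vs Lambda: Sigma preferred on 1+4 = 5 ballots; Lambda wins 6–5.
Sigma vs Epsilon: Sigma preferred on 4 ballots; Epsilon wins 7–4.
Sigma vs Theta: Theta, 7–4.
Lambda vs Epsilon: 2+4 = 6 for Lambda, 5 for Epsilon — Lambda by 6–5.
Lambda vs Theta: Lambda is ranked higher on 4 ballots, Theta on 7. Theta wins 7–4.
Epsilon vs Theta: Theta, 6–5.
No book is winless: Gamma beats Epsilon; Eta beats Gamma; Sigma beats Gamma; Lambda beats Gamma; Epsilon beats Sigma; Theta beats Eta. There is no Condorcet loser.

none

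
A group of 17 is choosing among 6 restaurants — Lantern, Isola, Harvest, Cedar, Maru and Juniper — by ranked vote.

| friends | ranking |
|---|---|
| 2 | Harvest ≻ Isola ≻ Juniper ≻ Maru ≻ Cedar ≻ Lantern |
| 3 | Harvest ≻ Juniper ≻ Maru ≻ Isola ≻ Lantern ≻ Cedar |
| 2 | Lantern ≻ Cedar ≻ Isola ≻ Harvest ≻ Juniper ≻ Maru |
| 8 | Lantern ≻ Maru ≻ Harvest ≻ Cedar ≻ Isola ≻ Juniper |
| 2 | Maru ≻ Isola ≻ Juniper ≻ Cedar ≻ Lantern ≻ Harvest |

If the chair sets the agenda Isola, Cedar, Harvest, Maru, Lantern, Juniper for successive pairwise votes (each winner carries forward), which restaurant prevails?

Round 1: Isola vs Cedar — 7–10, Cedar advances.
Round 2: Cedar vs Harvest — 4–13, Harvest advances.
Round 3: Harvest vs Maru — 7–10, Maru advances.
Round 4: Maru vs Lantern — 7–10, Lantern advances.
Round 5: Lantern vs Juniper — 10–7, Lantern advances.
Lantern survives the agenda.

Lantern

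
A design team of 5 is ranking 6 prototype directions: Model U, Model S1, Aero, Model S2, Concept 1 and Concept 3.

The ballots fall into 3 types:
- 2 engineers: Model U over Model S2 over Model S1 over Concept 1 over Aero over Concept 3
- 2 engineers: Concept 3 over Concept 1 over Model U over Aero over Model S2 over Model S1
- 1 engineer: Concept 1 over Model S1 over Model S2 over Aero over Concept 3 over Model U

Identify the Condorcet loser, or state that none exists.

none

Head-to-head results (5 engineers):
Model U vs Model S1: Model U, 4–1.
Model U–Aero: Model U 4–1.
Model U vs Model S2: 2+2 = 4 for Model U, 1 for Model S2 — Model U by 4–1.
Model U vs Concept 1: Concept 1 wins 3–2.
Model U vs Concept 3: Concept 3 wins 3–2.
Model S1 vs Aero: Model S1 wins 3–2.
Model S1 vs Model S2: 1 for Model S1, 4 for Model S2 — Model S2 by 4–1.
Model S1 vs Concept 1: 2 to 3, Concept 1.
Model S1–Concept 3: Model S1 3–2.
Aero vs Model S2: 2 for Aero, 3 for Model S2 — Model S2 by 3–2.
Aero vs Concept 1: Aero preferred on 0 ballots; Concept 1 wins 5–0.
Aero vs Concept 3: 3 to 2, Aero.
Model S2 vs Concept 1: Concept 1 wins 3–2.
Model S2 vs Concept 3: Model S2 preferred on 2+1 = 3 ballots; Model S2 wins 3–2.
Concept 1 vs Concept 3: Concept 1 wins 3–2.
No design is winless: Model U beats Model S1; Model S1 beats Aero; Aero beats Concept 3; Model S2 beats Model S1; Concept 1 beats Model U; Concept 3 beats Model U. There is no Condorcet loser.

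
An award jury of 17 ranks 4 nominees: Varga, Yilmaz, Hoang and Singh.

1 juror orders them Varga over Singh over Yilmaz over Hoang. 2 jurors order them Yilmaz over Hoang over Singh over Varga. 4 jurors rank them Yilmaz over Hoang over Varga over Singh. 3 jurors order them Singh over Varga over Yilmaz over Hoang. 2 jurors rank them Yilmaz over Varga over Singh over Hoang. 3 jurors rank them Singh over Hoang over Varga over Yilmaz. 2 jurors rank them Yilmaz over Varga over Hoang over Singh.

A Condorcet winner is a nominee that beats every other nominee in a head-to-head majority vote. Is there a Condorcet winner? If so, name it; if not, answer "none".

Yilmaz

Pairwise majorities:
Varga vs Yilmaz: Varga preferred on 1+3+3 = 7 ballots; Yilmaz wins 10–7.
Varga vs Hoang: 1+3+2+2 = 8 for Varga, 9 for Hoang — Hoang by 9–8.
Varga–Singh: Varga 9–8.
Yilmaz vs Hoang: 1+2+4+3+2+2 = 14 for Yilmaz, 3 for Hoang — Yilmaz by 14–3.
Yilmaz–Singh: Yilmaz 10–7.
Hoang vs Singh: 8 to 9, Singh.
Yilmaz wins every pairwise contest, so Yilmaz is the Condorcet winner.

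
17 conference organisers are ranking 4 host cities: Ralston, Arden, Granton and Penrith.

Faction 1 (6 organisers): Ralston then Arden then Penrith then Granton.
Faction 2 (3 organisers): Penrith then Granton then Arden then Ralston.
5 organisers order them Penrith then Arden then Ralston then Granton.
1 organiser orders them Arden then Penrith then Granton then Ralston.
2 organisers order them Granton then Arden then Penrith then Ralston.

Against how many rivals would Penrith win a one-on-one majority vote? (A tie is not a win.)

Penrith against each rival (17 organisers):
Penrith vs Ralston: Penrith preferred on 3+5+1+2 = 11 ballots; Penrith wins 11–6.
Penrith vs Arden: Penrith is ranked higher on 3+5 = 8 ballots, Arden on 9. Arden wins 9–8.
Penrith vs Granton: 6+3+5+1 = 15 for Penrith, 2 for Granton — Penrith by 15–2.
Penrith beats Ralston, Granton; loses to Arden — 2 pairwise wins.

2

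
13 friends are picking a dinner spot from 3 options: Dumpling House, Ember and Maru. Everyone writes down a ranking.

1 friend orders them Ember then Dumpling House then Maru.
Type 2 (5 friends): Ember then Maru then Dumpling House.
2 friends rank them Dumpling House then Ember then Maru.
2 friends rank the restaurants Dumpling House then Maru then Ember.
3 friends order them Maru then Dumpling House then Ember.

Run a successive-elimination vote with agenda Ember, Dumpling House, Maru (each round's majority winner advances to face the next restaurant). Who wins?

Round 1: Ember vs Dumpling House — 6–7, Dumpling House advances.
Round 2: Dumpling House vs Maru — 5–8, Maru advances.
Maru survives the agenda.

Maru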